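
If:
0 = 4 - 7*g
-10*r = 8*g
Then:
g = 4/7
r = -16/35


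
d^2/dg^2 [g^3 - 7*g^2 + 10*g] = 6*g - 14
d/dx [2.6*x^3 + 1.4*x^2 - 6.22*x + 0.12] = 7.8*x^2 + 2.8*x - 6.22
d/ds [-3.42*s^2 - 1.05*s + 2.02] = -6.84*s - 1.05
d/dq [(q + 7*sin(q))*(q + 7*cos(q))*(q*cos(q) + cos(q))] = -(q + 1)*(q + 7*sin(q))*(7*sin(q) - 1)*cos(q) + (q + 1)*(q + 7*cos(q))*(7*cos(q) + 1)*cos(q) - (q + 7*sin(q))*(q + 7*cos(q))*(q*sin(q) - sqrt(2)*cos(q + pi/4))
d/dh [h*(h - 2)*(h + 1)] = 3*h^2 - 2*h - 2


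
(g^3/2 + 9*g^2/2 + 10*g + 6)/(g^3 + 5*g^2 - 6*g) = (g^2 + 3*g + 2)/(2*g*(g - 1))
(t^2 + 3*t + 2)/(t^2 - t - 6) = (t + 1)/(t - 3)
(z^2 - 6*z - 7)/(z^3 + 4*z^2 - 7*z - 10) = (z - 7)/(z^2 + 3*z - 10)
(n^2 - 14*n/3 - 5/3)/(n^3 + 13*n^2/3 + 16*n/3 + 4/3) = (n - 5)/(n^2 + 4*n + 4)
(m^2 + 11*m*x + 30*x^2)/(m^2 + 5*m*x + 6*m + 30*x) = (m + 6*x)/(m + 6)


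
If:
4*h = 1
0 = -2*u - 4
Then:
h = 1/4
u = -2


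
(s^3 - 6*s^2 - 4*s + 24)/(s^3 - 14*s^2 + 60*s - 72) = (s + 2)/(s - 6)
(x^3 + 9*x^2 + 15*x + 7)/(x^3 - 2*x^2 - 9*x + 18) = (x^3 + 9*x^2 + 15*x + 7)/(x^3 - 2*x^2 - 9*x + 18)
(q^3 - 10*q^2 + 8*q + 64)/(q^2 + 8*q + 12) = (q^2 - 12*q + 32)/(q + 6)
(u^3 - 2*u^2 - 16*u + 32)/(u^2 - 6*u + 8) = u + 4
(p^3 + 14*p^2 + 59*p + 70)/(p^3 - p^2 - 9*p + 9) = (p^3 + 14*p^2 + 59*p + 70)/(p^3 - p^2 - 9*p + 9)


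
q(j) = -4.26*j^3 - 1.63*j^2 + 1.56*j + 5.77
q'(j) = -12.78*j^2 - 3.26*j + 1.56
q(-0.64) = 5.22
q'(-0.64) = -1.59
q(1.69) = -16.81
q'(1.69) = -40.45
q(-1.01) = 6.92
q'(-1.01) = -8.18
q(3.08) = -129.36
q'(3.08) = -129.72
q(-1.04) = 7.18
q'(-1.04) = -8.87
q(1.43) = -7.79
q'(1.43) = -29.24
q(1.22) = -2.49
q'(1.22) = -21.44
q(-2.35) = 48.39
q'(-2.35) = -61.36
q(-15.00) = 13993.12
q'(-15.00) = -2825.04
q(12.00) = -7571.51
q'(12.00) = -1877.88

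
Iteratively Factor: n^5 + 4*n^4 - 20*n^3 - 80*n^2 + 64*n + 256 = (n + 4)*(n^4 - 20*n^2 + 64) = (n - 2)*(n + 4)*(n^3 + 2*n^2 - 16*n - 32) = (n - 2)*(n + 4)^2*(n^2 - 2*n - 8) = (n - 4)*(n - 2)*(n + 4)^2*(n + 2)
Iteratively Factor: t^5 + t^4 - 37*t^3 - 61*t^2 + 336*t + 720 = (t + 3)*(t^4 - 2*t^3 - 31*t^2 + 32*t + 240) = (t + 3)^2*(t^3 - 5*t^2 - 16*t + 80) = (t + 3)^2*(t + 4)*(t^2 - 9*t + 20) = (t - 5)*(t + 3)^2*(t + 4)*(t - 4)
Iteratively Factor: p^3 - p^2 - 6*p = (p)*(p^2 - p - 6) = p*(p - 3)*(p + 2)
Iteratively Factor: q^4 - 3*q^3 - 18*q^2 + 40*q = (q + 4)*(q^3 - 7*q^2 + 10*q) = q*(q + 4)*(q^2 - 7*q + 10) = q*(q - 5)*(q + 4)*(q - 2)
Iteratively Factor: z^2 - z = (z - 1)*(z)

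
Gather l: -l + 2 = 2 - l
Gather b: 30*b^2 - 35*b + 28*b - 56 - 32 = 30*b^2 - 7*b - 88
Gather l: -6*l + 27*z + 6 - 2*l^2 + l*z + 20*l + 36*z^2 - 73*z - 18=-2*l^2 + l*(z + 14) + 36*z^2 - 46*z - 12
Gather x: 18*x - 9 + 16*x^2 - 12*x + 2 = 16*x^2 + 6*x - 7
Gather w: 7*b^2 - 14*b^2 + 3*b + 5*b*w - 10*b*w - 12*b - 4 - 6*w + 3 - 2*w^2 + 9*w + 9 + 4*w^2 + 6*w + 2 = -7*b^2 - 9*b + 2*w^2 + w*(9 - 5*b) + 10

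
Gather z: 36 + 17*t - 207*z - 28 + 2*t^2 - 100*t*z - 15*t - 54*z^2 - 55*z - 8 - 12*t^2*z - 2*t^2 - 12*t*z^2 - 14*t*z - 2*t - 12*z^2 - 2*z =z^2*(-12*t - 66) + z*(-12*t^2 - 114*t - 264)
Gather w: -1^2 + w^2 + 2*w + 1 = w^2 + 2*w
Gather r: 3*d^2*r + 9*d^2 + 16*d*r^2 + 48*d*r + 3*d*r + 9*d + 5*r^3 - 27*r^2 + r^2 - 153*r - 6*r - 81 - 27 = 9*d^2 + 9*d + 5*r^3 + r^2*(16*d - 26) + r*(3*d^2 + 51*d - 159) - 108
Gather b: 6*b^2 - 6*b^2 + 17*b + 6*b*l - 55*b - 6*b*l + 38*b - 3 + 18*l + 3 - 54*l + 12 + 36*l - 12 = 0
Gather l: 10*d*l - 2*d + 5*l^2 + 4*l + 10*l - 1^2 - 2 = -2*d + 5*l^2 + l*(10*d + 14) - 3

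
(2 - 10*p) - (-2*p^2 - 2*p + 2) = 2*p^2 - 8*p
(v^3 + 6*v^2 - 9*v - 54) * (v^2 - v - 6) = v^5 + 5*v^4 - 21*v^3 - 81*v^2 + 108*v + 324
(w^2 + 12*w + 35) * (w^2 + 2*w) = w^4 + 14*w^3 + 59*w^2 + 70*w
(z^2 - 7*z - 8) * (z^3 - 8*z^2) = z^5 - 15*z^4 + 48*z^3 + 64*z^2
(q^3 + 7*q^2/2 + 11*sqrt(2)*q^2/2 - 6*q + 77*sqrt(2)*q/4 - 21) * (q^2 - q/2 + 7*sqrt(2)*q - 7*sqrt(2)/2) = q^5 + 3*q^4 + 25*sqrt(2)*q^4/2 + 75*sqrt(2)*q^3/2 + 277*q^3/4 - 511*sqrt(2)*q^2/8 + 213*q^2 - 126*sqrt(2)*q - 497*q/4 + 147*sqrt(2)/2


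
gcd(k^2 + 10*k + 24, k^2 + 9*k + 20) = k + 4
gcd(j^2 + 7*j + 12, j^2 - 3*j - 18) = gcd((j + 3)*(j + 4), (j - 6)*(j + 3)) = j + 3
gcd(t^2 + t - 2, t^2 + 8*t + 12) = t + 2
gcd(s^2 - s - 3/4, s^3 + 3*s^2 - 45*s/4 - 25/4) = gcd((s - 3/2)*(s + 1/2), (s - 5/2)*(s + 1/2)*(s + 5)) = s + 1/2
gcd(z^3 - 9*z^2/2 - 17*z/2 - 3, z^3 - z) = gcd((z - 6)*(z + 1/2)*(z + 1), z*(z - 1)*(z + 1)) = z + 1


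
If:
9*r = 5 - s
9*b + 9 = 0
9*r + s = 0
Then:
No Solution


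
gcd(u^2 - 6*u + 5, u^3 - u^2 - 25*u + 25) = u^2 - 6*u + 5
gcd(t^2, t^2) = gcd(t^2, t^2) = t^2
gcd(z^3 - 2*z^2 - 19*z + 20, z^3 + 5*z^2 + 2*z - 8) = z^2 + 3*z - 4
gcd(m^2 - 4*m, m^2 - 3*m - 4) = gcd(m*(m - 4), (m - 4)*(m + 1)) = m - 4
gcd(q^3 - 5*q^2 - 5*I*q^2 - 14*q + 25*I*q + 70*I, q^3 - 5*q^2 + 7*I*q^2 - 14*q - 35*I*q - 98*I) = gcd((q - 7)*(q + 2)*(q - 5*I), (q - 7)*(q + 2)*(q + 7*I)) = q^2 - 5*q - 14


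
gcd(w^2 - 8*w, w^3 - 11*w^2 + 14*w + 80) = w - 8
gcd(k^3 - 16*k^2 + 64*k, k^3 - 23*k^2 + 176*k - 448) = k^2 - 16*k + 64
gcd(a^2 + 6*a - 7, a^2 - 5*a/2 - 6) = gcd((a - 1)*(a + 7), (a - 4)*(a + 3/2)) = 1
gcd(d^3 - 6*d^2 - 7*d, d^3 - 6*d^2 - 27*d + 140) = d - 7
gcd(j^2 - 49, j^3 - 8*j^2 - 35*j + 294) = j - 7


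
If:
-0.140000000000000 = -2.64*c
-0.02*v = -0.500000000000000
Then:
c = 0.05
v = 25.00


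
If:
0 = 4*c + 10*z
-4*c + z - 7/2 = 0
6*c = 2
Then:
No Solution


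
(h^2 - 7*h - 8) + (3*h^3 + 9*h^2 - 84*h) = 3*h^3 + 10*h^2 - 91*h - 8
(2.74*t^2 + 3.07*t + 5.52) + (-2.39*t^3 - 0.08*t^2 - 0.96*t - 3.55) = -2.39*t^3 + 2.66*t^2 + 2.11*t + 1.97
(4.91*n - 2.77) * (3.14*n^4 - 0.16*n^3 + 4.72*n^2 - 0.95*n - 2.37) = 15.4174*n^5 - 9.4834*n^4 + 23.6184*n^3 - 17.7389*n^2 - 9.0052*n + 6.5649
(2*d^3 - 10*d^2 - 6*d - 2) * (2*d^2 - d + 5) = 4*d^5 - 22*d^4 + 8*d^3 - 48*d^2 - 28*d - 10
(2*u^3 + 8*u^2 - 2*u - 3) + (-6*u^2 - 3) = 2*u^3 + 2*u^2 - 2*u - 6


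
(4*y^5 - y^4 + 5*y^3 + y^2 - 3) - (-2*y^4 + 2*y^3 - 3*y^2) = 4*y^5 + y^4 + 3*y^3 + 4*y^2 - 3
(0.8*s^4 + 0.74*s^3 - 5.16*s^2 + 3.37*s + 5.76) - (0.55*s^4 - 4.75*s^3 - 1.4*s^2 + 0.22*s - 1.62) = 0.25*s^4 + 5.49*s^3 - 3.76*s^2 + 3.15*s + 7.38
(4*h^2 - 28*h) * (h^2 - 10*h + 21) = 4*h^4 - 68*h^3 + 364*h^2 - 588*h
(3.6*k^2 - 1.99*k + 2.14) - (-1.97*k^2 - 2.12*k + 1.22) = 5.57*k^2 + 0.13*k + 0.92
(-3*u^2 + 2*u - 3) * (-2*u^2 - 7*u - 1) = 6*u^4 + 17*u^3 - 5*u^2 + 19*u + 3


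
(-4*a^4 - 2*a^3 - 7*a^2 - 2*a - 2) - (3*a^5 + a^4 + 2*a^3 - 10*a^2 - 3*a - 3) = -3*a^5 - 5*a^4 - 4*a^3 + 3*a^2 + a + 1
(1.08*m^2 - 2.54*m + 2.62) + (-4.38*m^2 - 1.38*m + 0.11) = -3.3*m^2 - 3.92*m + 2.73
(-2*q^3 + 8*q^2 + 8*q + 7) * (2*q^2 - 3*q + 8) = -4*q^5 + 22*q^4 - 24*q^3 + 54*q^2 + 43*q + 56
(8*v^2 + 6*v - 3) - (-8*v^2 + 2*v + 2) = 16*v^2 + 4*v - 5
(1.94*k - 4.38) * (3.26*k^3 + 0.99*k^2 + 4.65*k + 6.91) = 6.3244*k^4 - 12.3582*k^3 + 4.6848*k^2 - 6.9616*k - 30.2658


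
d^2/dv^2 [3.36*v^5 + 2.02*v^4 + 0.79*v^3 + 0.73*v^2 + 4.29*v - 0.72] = 67.2*v^3 + 24.24*v^2 + 4.74*v + 1.46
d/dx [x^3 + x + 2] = 3*x^2 + 1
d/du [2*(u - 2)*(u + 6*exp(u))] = 12*u*exp(u) + 4*u - 12*exp(u) - 4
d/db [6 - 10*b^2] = -20*b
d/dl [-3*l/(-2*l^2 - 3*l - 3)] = 3*(3 - 2*l^2)/(4*l^4 + 12*l^3 + 21*l^2 + 18*l + 9)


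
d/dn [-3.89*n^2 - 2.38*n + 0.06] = -7.78*n - 2.38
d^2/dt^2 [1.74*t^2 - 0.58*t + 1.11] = 3.48000000000000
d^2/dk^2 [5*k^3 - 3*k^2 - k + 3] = 30*k - 6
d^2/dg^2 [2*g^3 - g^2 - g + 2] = 12*g - 2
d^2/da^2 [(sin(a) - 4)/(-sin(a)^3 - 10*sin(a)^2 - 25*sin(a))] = 2*(2*sin(a)^2 - 23*sin(a) - 43 - 26/sin(a) + 80/sin(a)^2 + 100/sin(a)^3)/(sin(a) + 5)^4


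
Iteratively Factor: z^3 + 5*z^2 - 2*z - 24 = (z + 3)*(z^2 + 2*z - 8) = (z - 2)*(z + 3)*(z + 4)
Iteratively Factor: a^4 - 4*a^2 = (a + 2)*(a^3 - 2*a^2) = a*(a + 2)*(a^2 - 2*a) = a*(a - 2)*(a + 2)*(a)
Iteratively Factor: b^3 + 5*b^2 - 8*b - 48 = (b - 3)*(b^2 + 8*b + 16) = (b - 3)*(b + 4)*(b + 4)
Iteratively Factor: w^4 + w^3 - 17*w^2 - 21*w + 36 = (w - 1)*(w^3 + 2*w^2 - 15*w - 36) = (w - 4)*(w - 1)*(w^2 + 6*w + 9) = (w - 4)*(w - 1)*(w + 3)*(w + 3)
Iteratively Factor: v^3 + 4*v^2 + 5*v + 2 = (v + 1)*(v^2 + 3*v + 2) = (v + 1)^2*(v + 2)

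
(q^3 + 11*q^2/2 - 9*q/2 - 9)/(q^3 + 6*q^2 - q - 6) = (q - 3/2)/(q - 1)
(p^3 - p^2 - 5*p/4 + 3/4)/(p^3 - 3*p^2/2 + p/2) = (2*p^2 - p - 3)/(2*p*(p - 1))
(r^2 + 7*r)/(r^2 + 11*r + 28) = r/(r + 4)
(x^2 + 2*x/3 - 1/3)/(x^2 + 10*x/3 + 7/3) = (3*x - 1)/(3*x + 7)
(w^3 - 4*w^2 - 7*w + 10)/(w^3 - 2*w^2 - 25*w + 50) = (w^2 + w - 2)/(w^2 + 3*w - 10)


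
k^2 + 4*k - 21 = (k - 3)*(k + 7)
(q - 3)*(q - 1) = q^2 - 4*q + 3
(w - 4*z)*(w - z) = w^2 - 5*w*z + 4*z^2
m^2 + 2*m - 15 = (m - 3)*(m + 5)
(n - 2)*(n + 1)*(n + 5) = n^3 + 4*n^2 - 7*n - 10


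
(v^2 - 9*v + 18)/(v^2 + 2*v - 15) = (v - 6)/(v + 5)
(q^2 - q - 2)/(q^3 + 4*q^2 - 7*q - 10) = 1/(q + 5)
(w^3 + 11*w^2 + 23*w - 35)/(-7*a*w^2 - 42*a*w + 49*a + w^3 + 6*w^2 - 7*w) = (w + 5)/(-7*a + w)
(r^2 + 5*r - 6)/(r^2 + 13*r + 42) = (r - 1)/(r + 7)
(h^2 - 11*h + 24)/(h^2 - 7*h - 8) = (h - 3)/(h + 1)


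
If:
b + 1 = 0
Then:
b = -1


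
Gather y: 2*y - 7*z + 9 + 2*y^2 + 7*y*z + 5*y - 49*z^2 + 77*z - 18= 2*y^2 + y*(7*z + 7) - 49*z^2 + 70*z - 9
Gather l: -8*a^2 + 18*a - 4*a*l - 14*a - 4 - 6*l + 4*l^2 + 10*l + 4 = -8*a^2 + 4*a + 4*l^2 + l*(4 - 4*a)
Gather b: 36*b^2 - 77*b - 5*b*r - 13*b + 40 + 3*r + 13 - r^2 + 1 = 36*b^2 + b*(-5*r - 90) - r^2 + 3*r + 54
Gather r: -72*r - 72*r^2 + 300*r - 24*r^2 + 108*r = -96*r^2 + 336*r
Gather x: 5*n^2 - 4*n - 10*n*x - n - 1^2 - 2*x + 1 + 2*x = 5*n^2 - 10*n*x - 5*n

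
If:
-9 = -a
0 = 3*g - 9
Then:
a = 9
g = 3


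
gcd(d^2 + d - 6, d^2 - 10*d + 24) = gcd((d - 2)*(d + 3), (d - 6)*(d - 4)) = 1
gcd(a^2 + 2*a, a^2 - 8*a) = a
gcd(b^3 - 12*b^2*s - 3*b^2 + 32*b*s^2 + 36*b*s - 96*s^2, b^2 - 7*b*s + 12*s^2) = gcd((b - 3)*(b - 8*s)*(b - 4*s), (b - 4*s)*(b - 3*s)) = -b + 4*s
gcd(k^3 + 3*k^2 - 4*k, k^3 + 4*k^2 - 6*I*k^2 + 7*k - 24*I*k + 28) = k + 4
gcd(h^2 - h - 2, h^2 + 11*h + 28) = 1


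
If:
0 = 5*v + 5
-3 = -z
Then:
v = -1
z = 3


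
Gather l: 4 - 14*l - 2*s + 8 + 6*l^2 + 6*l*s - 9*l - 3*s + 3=6*l^2 + l*(6*s - 23) - 5*s + 15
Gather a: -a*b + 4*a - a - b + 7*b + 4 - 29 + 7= a*(3 - b) + 6*b - 18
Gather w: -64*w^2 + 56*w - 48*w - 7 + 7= -64*w^2 + 8*w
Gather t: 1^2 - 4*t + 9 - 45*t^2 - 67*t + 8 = -45*t^2 - 71*t + 18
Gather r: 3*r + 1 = 3*r + 1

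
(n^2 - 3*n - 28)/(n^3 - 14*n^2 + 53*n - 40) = (n^2 - 3*n - 28)/(n^3 - 14*n^2 + 53*n - 40)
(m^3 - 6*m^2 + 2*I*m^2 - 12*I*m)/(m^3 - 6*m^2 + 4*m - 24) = m/(m - 2*I)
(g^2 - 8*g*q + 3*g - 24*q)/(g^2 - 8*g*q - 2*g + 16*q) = (g + 3)/(g - 2)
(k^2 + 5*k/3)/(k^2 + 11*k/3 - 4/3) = k*(3*k + 5)/(3*k^2 + 11*k - 4)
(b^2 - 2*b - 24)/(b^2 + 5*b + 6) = (b^2 - 2*b - 24)/(b^2 + 5*b + 6)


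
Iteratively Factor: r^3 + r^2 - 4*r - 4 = (r + 1)*(r^2 - 4) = (r + 1)*(r + 2)*(r - 2)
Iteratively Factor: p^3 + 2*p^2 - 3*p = (p - 1)*(p^2 + 3*p) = p*(p - 1)*(p + 3)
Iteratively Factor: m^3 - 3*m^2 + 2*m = (m - 1)*(m^2 - 2*m) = (m - 2)*(m - 1)*(m)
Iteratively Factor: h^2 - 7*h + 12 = (h - 3)*(h - 4)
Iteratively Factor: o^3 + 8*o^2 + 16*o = (o + 4)*(o^2 + 4*o) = o*(o + 4)*(o + 4)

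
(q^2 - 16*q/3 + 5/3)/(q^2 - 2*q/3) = (3*q^2 - 16*q + 5)/(q*(3*q - 2))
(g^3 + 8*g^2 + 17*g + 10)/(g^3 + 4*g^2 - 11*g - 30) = (g + 1)/(g - 3)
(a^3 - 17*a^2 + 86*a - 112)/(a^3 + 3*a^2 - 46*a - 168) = (a^2 - 10*a + 16)/(a^2 + 10*a + 24)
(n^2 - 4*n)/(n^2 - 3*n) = (n - 4)/(n - 3)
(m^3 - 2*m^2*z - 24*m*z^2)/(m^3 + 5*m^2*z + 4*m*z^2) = (m - 6*z)/(m + z)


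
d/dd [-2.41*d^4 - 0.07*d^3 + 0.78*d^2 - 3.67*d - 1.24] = -9.64*d^3 - 0.21*d^2 + 1.56*d - 3.67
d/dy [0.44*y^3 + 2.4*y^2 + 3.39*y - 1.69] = 1.32*y^2 + 4.8*y + 3.39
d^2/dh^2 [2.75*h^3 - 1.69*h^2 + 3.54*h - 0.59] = 16.5*h - 3.38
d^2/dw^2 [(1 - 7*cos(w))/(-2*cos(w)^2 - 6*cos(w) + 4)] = (-63*(1 - cos(2*w))^2*cos(w) + 25*(1 - cos(2*w))^2 + 7*cos(w) + 38*cos(2*w) - 117*cos(3*w) + 14*cos(5*w) + 186)/(6*cos(w) + cos(2*w) - 3)^3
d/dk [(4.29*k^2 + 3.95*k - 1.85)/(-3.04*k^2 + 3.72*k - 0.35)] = (27.9668*k^2 - 14.251*k + 5.4995)/(9.2416*k^4 - 22.6176*k^3 + 15.9664*k^2 - 2.604*k + 0.1225)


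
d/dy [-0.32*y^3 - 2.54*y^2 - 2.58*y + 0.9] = -0.96*y^2 - 5.08*y - 2.58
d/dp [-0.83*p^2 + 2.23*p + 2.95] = 2.23 - 1.66*p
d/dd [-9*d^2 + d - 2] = 1 - 18*d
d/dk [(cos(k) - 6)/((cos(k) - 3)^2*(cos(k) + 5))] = (-13*cos(k) + cos(2*k) - 26)*sin(k)/((cos(k) - 3)^3*(cos(k) + 5)^2)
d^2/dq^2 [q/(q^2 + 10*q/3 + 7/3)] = 6*(4*q*(3*q + 5)^2 - (9*q + 10)*(3*q^2 + 10*q + 7))/(3*q^2 + 10*q + 7)^3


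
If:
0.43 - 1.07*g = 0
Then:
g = 0.40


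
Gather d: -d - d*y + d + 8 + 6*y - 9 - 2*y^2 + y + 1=-d*y - 2*y^2 + 7*y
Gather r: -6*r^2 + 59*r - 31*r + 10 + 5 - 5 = -6*r^2 + 28*r + 10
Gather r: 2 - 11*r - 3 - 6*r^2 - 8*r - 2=-6*r^2 - 19*r - 3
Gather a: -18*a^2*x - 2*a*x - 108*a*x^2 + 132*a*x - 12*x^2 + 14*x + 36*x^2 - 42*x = -18*a^2*x + a*(-108*x^2 + 130*x) + 24*x^2 - 28*x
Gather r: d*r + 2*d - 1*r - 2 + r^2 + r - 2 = d*r + 2*d + r^2 - 4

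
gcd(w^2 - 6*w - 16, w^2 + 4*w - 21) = 1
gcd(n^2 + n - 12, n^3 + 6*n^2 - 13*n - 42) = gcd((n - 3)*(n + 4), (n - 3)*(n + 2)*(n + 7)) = n - 3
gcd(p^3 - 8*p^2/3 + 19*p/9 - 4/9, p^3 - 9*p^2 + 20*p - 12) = p - 1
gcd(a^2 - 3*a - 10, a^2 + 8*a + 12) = a + 2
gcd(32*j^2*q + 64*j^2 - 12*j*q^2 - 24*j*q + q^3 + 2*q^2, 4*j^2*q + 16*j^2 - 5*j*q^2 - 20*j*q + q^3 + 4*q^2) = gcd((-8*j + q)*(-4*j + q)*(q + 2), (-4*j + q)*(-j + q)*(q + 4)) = -4*j + q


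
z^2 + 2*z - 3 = (z - 1)*(z + 3)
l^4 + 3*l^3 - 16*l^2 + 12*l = l*(l - 2)*(l - 1)*(l + 6)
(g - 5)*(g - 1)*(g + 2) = g^3 - 4*g^2 - 7*g + 10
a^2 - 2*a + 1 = (a - 1)^2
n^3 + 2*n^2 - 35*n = n*(n - 5)*(n + 7)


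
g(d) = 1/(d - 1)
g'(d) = -1/(d - 1)^2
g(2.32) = 0.76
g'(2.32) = -0.57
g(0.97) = -33.33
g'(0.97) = -1111.11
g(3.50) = 0.40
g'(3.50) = -0.16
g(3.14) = 0.47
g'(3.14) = -0.22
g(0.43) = -1.75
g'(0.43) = -3.08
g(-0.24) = -0.81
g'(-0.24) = -0.65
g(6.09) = 0.20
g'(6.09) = -0.04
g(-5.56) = -0.15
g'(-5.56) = -0.02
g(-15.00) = -0.06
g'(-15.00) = 0.00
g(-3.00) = -0.25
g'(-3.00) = -0.06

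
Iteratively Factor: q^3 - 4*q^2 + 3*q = (q)*(q^2 - 4*q + 3) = q*(q - 3)*(q - 1)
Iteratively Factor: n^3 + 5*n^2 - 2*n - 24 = (n - 2)*(n^2 + 7*n + 12) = (n - 2)*(n + 3)*(n + 4)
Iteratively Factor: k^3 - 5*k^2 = (k)*(k^2 - 5*k) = k^2*(k - 5)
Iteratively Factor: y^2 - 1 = (y - 1)*(y + 1)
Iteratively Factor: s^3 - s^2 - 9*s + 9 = (s - 1)*(s^2 - 9) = (s - 1)*(s + 3)*(s - 3)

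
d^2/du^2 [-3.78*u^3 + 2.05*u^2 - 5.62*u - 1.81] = 4.1 - 22.68*u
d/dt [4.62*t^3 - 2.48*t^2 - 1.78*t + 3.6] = 13.86*t^2 - 4.96*t - 1.78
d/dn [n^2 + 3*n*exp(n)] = 3*n*exp(n) + 2*n + 3*exp(n)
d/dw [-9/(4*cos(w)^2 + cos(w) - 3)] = -9*(8*cos(w) + 1)*sin(w)/(4*cos(w)^2 + cos(w) - 3)^2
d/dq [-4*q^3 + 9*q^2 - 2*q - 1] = -12*q^2 + 18*q - 2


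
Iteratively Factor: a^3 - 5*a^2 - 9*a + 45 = (a - 3)*(a^2 - 2*a - 15) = (a - 5)*(a - 3)*(a + 3)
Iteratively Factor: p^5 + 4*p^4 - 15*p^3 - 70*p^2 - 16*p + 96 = (p - 4)*(p^4 + 8*p^3 + 17*p^2 - 2*p - 24) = (p - 4)*(p + 3)*(p^3 + 5*p^2 + 2*p - 8) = (p - 4)*(p - 1)*(p + 3)*(p^2 + 6*p + 8) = (p - 4)*(p - 1)*(p + 2)*(p + 3)*(p + 4)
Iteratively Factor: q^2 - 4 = (q + 2)*(q - 2)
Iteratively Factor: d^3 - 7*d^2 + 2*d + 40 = (d - 4)*(d^2 - 3*d - 10) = (d - 4)*(d + 2)*(d - 5)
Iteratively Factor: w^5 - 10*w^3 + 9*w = (w - 1)*(w^4 + w^3 - 9*w^2 - 9*w) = (w - 1)*(w + 1)*(w^3 - 9*w) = (w - 3)*(w - 1)*(w + 1)*(w^2 + 3*w) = w*(w - 3)*(w - 1)*(w + 1)*(w + 3)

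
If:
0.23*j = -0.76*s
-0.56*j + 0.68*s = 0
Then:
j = 0.00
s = 0.00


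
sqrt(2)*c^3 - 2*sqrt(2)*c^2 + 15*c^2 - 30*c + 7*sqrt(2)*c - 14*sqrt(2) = (c - 2)*(c + 7*sqrt(2))*(sqrt(2)*c + 1)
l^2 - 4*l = l*(l - 4)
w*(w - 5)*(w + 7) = w^3 + 2*w^2 - 35*w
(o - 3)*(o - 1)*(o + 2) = o^3 - 2*o^2 - 5*o + 6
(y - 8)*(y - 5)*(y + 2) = y^3 - 11*y^2 + 14*y + 80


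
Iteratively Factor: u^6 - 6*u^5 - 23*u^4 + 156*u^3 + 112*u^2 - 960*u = (u - 4)*(u^5 - 2*u^4 - 31*u^3 + 32*u^2 + 240*u) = (u - 5)*(u - 4)*(u^4 + 3*u^3 - 16*u^2 - 48*u) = (u - 5)*(u - 4)^2*(u^3 + 7*u^2 + 12*u) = (u - 5)*(u - 4)^2*(u + 3)*(u^2 + 4*u) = (u - 5)*(u - 4)^2*(u + 3)*(u + 4)*(u)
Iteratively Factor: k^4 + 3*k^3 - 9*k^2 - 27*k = (k + 3)*(k^3 - 9*k) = k*(k + 3)*(k^2 - 9) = k*(k + 3)^2*(k - 3)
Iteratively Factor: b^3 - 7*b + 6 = (b - 1)*(b^2 + b - 6) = (b - 1)*(b + 3)*(b - 2)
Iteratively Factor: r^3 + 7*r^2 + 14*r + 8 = (r + 4)*(r^2 + 3*r + 2) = (r + 1)*(r + 4)*(r + 2)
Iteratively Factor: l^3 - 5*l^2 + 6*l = (l - 2)*(l^2 - 3*l) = (l - 3)*(l - 2)*(l)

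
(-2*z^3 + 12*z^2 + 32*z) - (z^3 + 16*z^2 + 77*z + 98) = -3*z^3 - 4*z^2 - 45*z - 98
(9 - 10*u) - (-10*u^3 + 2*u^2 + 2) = 10*u^3 - 2*u^2 - 10*u + 7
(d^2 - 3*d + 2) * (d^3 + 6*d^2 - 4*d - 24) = d^5 + 3*d^4 - 20*d^3 + 64*d - 48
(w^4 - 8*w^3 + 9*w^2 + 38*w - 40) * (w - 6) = w^5 - 14*w^4 + 57*w^3 - 16*w^2 - 268*w + 240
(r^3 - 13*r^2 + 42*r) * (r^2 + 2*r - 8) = r^5 - 11*r^4 + 8*r^3 + 188*r^2 - 336*r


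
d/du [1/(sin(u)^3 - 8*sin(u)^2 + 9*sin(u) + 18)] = (-3*sin(u)^2 + 16*sin(u) - 9)*cos(u)/(sin(u)^3 - 8*sin(u)^2 + 9*sin(u) + 18)^2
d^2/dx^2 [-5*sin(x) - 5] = 5*sin(x)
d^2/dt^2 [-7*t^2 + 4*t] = -14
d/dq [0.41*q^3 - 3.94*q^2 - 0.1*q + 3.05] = 1.23*q^2 - 7.88*q - 0.1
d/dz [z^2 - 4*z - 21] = 2*z - 4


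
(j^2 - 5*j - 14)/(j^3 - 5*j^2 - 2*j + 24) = (j - 7)/(j^2 - 7*j + 12)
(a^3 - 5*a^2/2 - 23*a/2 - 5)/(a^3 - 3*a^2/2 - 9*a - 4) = (a - 5)/(a - 4)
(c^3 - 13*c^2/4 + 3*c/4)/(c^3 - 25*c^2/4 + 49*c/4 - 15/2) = c*(4*c - 1)/(4*c^2 - 13*c + 10)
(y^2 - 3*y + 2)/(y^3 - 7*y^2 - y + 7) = (y - 2)/(y^2 - 6*y - 7)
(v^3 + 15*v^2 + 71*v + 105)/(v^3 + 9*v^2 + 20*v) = (v^2 + 10*v + 21)/(v*(v + 4))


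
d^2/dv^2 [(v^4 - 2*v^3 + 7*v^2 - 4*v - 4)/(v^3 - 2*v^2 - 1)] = 2*(7*v^6 - 9*v^5 - 6*v^4 + 101*v^3 - 108*v^2 + 6*v + 15)/(v^9 - 6*v^8 + 12*v^7 - 11*v^6 + 12*v^5 - 12*v^4 + 3*v^3 - 6*v^2 - 1)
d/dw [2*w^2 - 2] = 4*w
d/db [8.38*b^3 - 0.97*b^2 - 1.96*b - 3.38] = 25.14*b^2 - 1.94*b - 1.96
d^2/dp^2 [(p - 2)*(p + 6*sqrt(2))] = 2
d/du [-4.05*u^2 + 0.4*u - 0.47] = 0.4 - 8.1*u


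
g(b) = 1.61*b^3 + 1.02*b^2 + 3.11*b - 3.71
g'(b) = 4.83*b^2 + 2.04*b + 3.11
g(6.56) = 515.09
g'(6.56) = 224.34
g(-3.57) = -75.07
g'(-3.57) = 57.39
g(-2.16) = -21.89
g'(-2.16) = 21.24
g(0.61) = -1.07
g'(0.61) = 6.15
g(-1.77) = -14.95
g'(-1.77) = 14.63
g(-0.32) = -4.65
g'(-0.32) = 2.95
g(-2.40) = -27.56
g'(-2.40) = 26.03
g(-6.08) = -346.77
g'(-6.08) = 169.25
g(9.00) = 1280.59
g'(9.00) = 412.70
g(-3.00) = -47.33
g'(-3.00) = 40.46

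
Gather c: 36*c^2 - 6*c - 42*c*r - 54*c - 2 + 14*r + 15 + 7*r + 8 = 36*c^2 + c*(-42*r - 60) + 21*r + 21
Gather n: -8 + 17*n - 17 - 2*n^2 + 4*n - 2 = -2*n^2 + 21*n - 27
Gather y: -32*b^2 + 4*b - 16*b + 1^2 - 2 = -32*b^2 - 12*b - 1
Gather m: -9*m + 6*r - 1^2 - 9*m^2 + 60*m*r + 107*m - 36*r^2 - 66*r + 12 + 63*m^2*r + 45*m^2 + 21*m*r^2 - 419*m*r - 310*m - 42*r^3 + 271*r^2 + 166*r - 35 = m^2*(63*r + 36) + m*(21*r^2 - 359*r - 212) - 42*r^3 + 235*r^2 + 106*r - 24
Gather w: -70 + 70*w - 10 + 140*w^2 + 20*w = 140*w^2 + 90*w - 80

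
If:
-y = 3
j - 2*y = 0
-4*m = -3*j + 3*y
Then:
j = -6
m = -9/4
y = -3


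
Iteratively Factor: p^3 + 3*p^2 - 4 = (p - 1)*(p^2 + 4*p + 4) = (p - 1)*(p + 2)*(p + 2)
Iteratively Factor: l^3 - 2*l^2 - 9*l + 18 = (l - 2)*(l^2 - 9) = (l - 3)*(l - 2)*(l + 3)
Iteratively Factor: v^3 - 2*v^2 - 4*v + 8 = (v - 2)*(v^2 - 4) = (v - 2)^2*(v + 2)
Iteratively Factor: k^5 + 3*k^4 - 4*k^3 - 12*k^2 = (k - 2)*(k^4 + 5*k^3 + 6*k^2) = (k - 2)*(k + 3)*(k^3 + 2*k^2) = k*(k - 2)*(k + 3)*(k^2 + 2*k) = k^2*(k - 2)*(k + 3)*(k + 2)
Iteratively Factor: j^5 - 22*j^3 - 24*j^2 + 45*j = (j - 5)*(j^4 + 5*j^3 + 3*j^2 - 9*j) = (j - 5)*(j + 3)*(j^3 + 2*j^2 - 3*j) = (j - 5)*(j + 3)^2*(j^2 - j) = (j - 5)*(j - 1)*(j + 3)^2*(j)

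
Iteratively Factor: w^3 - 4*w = (w)*(w^2 - 4) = w*(w + 2)*(w - 2)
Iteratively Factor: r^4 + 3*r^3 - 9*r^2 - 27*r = (r + 3)*(r^3 - 9*r) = (r + 3)^2*(r^2 - 3*r) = (r - 3)*(r + 3)^2*(r)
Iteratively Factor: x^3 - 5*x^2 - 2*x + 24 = (x - 4)*(x^2 - x - 6) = (x - 4)*(x - 3)*(x + 2)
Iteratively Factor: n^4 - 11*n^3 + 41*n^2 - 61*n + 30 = (n - 1)*(n^3 - 10*n^2 + 31*n - 30) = (n - 2)*(n - 1)*(n^2 - 8*n + 15) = (n - 3)*(n - 2)*(n - 1)*(n - 5)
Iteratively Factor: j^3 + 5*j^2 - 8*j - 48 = (j - 3)*(j^2 + 8*j + 16) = (j - 3)*(j + 4)*(j + 4)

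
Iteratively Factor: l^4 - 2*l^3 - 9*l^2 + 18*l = (l - 2)*(l^3 - 9*l) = (l - 3)*(l - 2)*(l^2 + 3*l) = l*(l - 3)*(l - 2)*(l + 3)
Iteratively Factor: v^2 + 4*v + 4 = (v + 2)*(v + 2)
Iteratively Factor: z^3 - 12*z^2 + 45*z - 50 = (z - 5)*(z^2 - 7*z + 10) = (z - 5)*(z - 2)*(z - 5)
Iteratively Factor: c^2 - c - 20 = (c - 5)*(c + 4)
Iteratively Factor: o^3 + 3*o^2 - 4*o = (o)*(o^2 + 3*o - 4) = o*(o - 1)*(o + 4)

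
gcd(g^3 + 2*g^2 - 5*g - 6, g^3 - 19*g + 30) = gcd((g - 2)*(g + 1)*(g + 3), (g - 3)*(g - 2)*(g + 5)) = g - 2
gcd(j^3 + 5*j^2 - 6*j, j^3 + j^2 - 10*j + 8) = j - 1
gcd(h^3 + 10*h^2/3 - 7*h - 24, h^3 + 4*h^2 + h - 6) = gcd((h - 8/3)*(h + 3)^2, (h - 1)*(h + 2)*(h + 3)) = h + 3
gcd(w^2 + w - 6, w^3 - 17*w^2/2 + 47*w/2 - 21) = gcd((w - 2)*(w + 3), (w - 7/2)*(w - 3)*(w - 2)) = w - 2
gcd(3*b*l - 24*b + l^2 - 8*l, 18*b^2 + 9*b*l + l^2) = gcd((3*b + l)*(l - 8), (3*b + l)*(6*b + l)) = 3*b + l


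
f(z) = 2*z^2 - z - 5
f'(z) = 4*z - 1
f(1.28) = -3.00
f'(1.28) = 4.12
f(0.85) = -4.40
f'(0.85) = 2.40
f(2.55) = 5.46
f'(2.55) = 9.20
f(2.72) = 7.08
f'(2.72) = 9.88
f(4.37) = 28.82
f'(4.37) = 16.48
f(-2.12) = 6.11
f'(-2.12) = -9.48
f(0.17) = -5.11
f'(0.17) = -0.32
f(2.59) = 5.83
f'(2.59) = 9.36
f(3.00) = 10.00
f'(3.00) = 11.00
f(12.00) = 271.00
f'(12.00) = 47.00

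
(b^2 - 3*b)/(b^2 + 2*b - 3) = b*(b - 3)/(b^2 + 2*b - 3)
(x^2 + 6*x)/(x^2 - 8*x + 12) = x*(x + 6)/(x^2 - 8*x + 12)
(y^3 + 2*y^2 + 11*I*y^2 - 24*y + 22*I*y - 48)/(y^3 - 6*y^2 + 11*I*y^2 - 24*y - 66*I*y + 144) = (y + 2)/(y - 6)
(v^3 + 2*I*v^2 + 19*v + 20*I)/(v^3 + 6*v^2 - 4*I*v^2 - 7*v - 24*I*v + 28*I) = (v^2 + 6*I*v - 5)/(v^2 + 6*v - 7)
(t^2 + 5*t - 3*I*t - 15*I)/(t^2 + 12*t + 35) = (t - 3*I)/(t + 7)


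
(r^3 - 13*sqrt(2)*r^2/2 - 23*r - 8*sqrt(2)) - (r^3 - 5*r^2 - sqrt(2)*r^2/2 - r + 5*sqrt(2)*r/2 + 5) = -6*sqrt(2)*r^2 + 5*r^2 - 22*r - 5*sqrt(2)*r/2 - 8*sqrt(2) - 5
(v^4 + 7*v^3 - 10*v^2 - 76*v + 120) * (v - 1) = v^5 + 6*v^4 - 17*v^3 - 66*v^2 + 196*v - 120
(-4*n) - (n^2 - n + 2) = -n^2 - 3*n - 2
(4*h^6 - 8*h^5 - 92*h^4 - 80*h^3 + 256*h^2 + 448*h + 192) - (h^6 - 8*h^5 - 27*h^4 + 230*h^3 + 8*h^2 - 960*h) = 3*h^6 - 65*h^4 - 310*h^3 + 248*h^2 + 1408*h + 192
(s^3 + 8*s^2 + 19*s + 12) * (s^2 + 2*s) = s^5 + 10*s^4 + 35*s^3 + 50*s^2 + 24*s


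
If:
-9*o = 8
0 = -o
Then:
No Solution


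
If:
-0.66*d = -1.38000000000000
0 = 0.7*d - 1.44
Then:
No Solution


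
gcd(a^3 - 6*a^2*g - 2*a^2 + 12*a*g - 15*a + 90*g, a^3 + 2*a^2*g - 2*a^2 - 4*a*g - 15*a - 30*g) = a^2 - 2*a - 15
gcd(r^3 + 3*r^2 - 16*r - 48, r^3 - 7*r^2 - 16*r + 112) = r^2 - 16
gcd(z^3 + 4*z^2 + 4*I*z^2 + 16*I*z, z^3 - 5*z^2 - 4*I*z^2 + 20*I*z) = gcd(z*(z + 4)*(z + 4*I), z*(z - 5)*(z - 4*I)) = z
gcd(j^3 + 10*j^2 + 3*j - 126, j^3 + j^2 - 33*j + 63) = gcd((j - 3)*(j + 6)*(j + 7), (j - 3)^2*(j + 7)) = j^2 + 4*j - 21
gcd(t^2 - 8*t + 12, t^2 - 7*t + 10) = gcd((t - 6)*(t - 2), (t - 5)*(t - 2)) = t - 2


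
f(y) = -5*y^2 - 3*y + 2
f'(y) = -10*y - 3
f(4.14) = -96.12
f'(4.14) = -44.40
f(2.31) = -31.61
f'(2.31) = -26.10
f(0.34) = 0.40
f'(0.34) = -6.40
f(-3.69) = -55.01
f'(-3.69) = 33.90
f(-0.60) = 2.00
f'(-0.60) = 3.00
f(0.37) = 0.21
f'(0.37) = -6.70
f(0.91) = -4.87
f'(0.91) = -12.10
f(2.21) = -29.05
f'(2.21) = -25.10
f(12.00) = -754.00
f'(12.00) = -123.00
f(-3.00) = -34.00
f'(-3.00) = 27.00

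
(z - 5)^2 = z^2 - 10*z + 25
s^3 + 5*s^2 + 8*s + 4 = (s + 1)*(s + 2)^2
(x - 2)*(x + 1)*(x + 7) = x^3 + 6*x^2 - 9*x - 14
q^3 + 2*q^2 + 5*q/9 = q*(q + 1/3)*(q + 5/3)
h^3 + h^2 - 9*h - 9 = (h - 3)*(h + 1)*(h + 3)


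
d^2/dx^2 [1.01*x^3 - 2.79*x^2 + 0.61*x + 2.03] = 6.06*x - 5.58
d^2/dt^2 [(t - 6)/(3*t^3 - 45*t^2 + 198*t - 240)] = 2*(3*(t - 6)*(t^2 - 10*t + 22)^2 + (-t^2 + 10*t - (t - 6)*(t - 5) - 22)*(t^3 - 15*t^2 + 66*t - 80))/(t^3 - 15*t^2 + 66*t - 80)^3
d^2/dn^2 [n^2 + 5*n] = 2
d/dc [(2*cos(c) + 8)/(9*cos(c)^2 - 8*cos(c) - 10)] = 2*(9*cos(c)^2 + 72*cos(c) - 22)*sin(c)/(9*sin(c)^2 + 8*cos(c) + 1)^2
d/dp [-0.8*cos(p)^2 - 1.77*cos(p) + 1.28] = (1.6*cos(p) + 1.77)*sin(p)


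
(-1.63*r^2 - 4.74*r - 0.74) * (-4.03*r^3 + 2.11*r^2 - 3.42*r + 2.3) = 6.5689*r^5 + 15.6629*r^4 - 1.4446*r^3 + 10.9004*r^2 - 8.3712*r - 1.702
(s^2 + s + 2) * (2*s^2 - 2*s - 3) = 2*s^4 - s^2 - 7*s - 6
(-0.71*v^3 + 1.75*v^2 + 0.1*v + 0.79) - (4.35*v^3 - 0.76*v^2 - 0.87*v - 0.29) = -5.06*v^3 + 2.51*v^2 + 0.97*v + 1.08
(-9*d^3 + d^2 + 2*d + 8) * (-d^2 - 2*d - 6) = 9*d^5 + 17*d^4 + 50*d^3 - 18*d^2 - 28*d - 48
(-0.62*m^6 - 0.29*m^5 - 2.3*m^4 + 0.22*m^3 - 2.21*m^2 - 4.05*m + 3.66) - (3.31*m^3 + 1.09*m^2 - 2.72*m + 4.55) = -0.62*m^6 - 0.29*m^5 - 2.3*m^4 - 3.09*m^3 - 3.3*m^2 - 1.33*m - 0.89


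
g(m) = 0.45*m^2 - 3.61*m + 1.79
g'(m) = 0.9*m - 3.61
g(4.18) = -5.44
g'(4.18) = 0.15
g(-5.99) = 39.56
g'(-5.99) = -9.00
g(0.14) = 1.29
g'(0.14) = -3.48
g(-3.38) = 19.13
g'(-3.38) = -6.65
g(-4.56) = 27.61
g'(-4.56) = -7.71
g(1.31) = -2.17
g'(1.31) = -2.43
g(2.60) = -4.55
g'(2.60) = -1.27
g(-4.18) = 24.74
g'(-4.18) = -7.37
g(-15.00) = 157.19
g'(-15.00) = -17.11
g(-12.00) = 109.91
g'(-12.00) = -14.41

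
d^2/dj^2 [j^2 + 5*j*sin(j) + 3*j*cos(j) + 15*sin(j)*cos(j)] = -5*j*sin(j) - 3*j*cos(j) - 6*sin(j) - 30*sin(2*j) + 10*cos(j) + 2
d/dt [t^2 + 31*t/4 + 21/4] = 2*t + 31/4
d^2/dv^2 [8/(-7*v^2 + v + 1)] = 16*(-49*v^2 + 7*v + (14*v - 1)^2 + 7)/(-7*v^2 + v + 1)^3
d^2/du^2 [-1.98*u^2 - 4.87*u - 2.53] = -3.96000000000000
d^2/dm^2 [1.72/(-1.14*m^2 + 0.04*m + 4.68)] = (-4.470624*m^2 + 0.156864*m + 1.72*(2.28*m - 0.04)*(4.56*m - 0.08) + 18.353088)/(-1.14*m^2 + 0.04*m + 4.68)^3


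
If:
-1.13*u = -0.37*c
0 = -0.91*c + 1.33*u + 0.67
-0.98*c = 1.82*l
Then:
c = 1.41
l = -0.76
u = 0.46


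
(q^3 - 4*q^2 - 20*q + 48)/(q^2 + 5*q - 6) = (q^3 - 4*q^2 - 20*q + 48)/(q^2 + 5*q - 6)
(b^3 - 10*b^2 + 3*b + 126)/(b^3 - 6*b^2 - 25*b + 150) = (b^2 - 4*b - 21)/(b^2 - 25)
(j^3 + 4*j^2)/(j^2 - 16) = j^2/(j - 4)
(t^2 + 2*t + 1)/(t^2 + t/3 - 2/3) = 3*(t + 1)/(3*t - 2)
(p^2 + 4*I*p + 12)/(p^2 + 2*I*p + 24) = (p - 2*I)/(p - 4*I)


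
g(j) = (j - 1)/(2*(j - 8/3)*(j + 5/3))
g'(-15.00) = 0.00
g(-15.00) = -0.03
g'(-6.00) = -0.02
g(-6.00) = -0.09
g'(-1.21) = -1.49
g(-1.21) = 0.62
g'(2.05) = -0.53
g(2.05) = -0.23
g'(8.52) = -0.01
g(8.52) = 0.06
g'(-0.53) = -0.26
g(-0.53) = 0.21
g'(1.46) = -0.16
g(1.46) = -0.06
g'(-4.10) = -0.06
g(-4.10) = -0.15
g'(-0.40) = -0.21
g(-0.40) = 0.18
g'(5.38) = -0.03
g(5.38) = 0.11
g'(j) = -(j - 1)/(2*(j - 8/3)*(j + 5/3)^2) + 1/(2*(j - 8/3)*(j + 5/3)) - (j - 1)/(2*(j - 8/3)^2*(j + 5/3)) = 9*(-9*j^2 + 18*j - 49)/(2*(81*j^4 - 162*j^3 - 639*j^2 + 720*j + 1600))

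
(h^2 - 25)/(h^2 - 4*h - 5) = (h + 5)/(h + 1)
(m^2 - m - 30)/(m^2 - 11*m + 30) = (m + 5)/(m - 5)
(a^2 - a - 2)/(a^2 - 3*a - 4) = (a - 2)/(a - 4)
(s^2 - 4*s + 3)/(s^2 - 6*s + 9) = (s - 1)/(s - 3)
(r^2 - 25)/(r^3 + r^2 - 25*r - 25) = 1/(r + 1)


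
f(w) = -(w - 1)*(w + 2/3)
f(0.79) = 0.31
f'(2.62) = -4.91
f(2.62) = -5.32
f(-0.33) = 0.45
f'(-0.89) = 2.11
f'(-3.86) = 8.05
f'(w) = 1/3 - 2*w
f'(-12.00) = 24.33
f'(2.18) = -4.03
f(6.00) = -33.33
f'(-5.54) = 11.41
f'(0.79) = -1.25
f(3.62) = -11.23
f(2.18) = -3.36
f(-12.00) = -147.33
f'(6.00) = -11.67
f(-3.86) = -15.52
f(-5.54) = -31.87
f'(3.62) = -6.91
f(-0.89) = -0.42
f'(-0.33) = 0.99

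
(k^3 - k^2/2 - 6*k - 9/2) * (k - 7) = k^4 - 15*k^3/2 - 5*k^2/2 + 75*k/2 + 63/2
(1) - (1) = 0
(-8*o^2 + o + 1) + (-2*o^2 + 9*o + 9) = -10*o^2 + 10*o + 10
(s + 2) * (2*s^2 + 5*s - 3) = 2*s^3 + 9*s^2 + 7*s - 6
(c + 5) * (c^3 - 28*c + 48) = c^4 + 5*c^3 - 28*c^2 - 92*c + 240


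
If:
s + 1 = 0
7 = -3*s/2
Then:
No Solution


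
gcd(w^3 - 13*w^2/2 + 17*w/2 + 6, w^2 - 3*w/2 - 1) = w + 1/2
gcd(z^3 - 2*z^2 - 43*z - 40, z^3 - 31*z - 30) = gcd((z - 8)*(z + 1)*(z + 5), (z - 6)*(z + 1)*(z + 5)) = z^2 + 6*z + 5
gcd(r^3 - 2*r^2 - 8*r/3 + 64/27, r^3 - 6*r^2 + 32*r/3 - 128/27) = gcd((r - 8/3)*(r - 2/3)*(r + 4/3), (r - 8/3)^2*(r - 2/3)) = r^2 - 10*r/3 + 16/9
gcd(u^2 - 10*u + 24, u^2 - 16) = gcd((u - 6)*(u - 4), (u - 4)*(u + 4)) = u - 4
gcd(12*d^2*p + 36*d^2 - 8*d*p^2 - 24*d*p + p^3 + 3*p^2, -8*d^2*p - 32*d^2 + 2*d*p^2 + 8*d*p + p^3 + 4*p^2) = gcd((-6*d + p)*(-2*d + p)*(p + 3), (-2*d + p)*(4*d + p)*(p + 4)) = -2*d + p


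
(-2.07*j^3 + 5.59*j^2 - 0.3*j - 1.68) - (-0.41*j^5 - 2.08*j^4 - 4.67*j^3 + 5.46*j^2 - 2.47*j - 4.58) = 0.41*j^5 + 2.08*j^4 + 2.6*j^3 + 0.13*j^2 + 2.17*j + 2.9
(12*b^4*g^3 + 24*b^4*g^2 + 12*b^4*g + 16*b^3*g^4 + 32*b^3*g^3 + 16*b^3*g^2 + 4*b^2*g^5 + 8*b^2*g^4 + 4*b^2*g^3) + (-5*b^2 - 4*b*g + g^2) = 12*b^4*g^3 + 24*b^4*g^2 + 12*b^4*g + 16*b^3*g^4 + 32*b^3*g^3 + 16*b^3*g^2 + 4*b^2*g^5 + 8*b^2*g^4 + 4*b^2*g^3 - 5*b^2 - 4*b*g + g^2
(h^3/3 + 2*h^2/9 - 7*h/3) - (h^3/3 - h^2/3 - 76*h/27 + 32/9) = 5*h^2/9 + 13*h/27 - 32/9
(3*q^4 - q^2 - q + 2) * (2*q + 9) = 6*q^5 + 27*q^4 - 2*q^3 - 11*q^2 - 5*q + 18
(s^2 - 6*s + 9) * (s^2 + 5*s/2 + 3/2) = s^4 - 7*s^3/2 - 9*s^2/2 + 27*s/2 + 27/2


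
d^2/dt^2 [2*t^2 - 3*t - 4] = 4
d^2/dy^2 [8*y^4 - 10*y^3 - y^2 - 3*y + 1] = 96*y^2 - 60*y - 2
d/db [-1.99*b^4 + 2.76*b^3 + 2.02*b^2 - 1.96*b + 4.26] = -7.96*b^3 + 8.28*b^2 + 4.04*b - 1.96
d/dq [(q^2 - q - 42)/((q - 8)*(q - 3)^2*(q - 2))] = (-2*q^4 + 13*q^3 + 175*q^2 - 1592*q + 2652)/(q^7 - 29*q^6 + 339*q^5 - 2075*q^4 + 7240*q^3 - 14508*q^2 + 15552*q - 6912)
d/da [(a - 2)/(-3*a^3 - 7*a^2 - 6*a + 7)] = (-3*a^3 - 7*a^2 - 6*a + (a - 2)*(9*a^2 + 14*a + 6) + 7)/(3*a^3 + 7*a^2 + 6*a - 7)^2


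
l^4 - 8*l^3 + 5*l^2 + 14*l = l*(l - 7)*(l - 2)*(l + 1)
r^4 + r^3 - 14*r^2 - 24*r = r*(r - 4)*(r + 2)*(r + 3)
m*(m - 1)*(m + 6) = m^3 + 5*m^2 - 6*m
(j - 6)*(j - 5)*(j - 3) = j^3 - 14*j^2 + 63*j - 90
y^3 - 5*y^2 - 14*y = y*(y - 7)*(y + 2)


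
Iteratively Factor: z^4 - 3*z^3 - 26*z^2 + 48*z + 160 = (z + 2)*(z^3 - 5*z^2 - 16*z + 80) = (z - 4)*(z + 2)*(z^2 - z - 20) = (z - 5)*(z - 4)*(z + 2)*(z + 4)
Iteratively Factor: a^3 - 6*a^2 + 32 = (a - 4)*(a^2 - 2*a - 8) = (a - 4)^2*(a + 2)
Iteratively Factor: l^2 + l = (l)*(l + 1)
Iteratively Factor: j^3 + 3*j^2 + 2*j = (j + 1)*(j^2 + 2*j) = j*(j + 1)*(j + 2)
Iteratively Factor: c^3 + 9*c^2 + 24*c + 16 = (c + 4)*(c^2 + 5*c + 4) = (c + 1)*(c + 4)*(c + 4)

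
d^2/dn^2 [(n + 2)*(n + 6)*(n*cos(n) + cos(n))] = -n^3*cos(n) - 6*n^2*sin(n) - 9*n^2*cos(n) - 36*n*sin(n) - 14*n*cos(n) - 40*sin(n) + 6*cos(n)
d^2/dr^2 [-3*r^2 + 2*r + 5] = -6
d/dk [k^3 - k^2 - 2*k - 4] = 3*k^2 - 2*k - 2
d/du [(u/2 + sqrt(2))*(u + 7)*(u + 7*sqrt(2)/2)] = 3*u^2/2 + 7*u + 11*sqrt(2)*u/2 + 7 + 77*sqrt(2)/4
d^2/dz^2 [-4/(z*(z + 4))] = 8*(-z^2 - z*(z + 4) - (z + 4)^2)/(z^3*(z + 4)^3)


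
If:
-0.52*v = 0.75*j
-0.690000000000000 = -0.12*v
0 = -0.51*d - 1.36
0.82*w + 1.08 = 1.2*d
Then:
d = -2.67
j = -3.99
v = 5.75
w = -5.22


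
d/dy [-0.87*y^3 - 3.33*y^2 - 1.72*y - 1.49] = -2.61*y^2 - 6.66*y - 1.72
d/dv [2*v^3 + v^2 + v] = 6*v^2 + 2*v + 1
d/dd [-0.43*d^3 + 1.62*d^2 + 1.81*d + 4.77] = -1.29*d^2 + 3.24*d + 1.81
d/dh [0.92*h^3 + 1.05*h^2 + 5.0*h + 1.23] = 2.76*h^2 + 2.1*h + 5.0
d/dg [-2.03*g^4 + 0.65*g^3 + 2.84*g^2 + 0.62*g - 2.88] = -8.12*g^3 + 1.95*g^2 + 5.68*g + 0.62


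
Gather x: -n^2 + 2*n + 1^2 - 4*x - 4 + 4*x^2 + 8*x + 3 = -n^2 + 2*n + 4*x^2 + 4*x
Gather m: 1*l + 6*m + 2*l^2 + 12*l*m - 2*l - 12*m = 2*l^2 - l + m*(12*l - 6)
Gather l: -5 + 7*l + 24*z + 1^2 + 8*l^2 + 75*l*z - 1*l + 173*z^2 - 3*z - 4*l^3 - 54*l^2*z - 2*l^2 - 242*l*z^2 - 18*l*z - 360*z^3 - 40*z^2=-4*l^3 + l^2*(6 - 54*z) + l*(-242*z^2 + 57*z + 6) - 360*z^3 + 133*z^2 + 21*z - 4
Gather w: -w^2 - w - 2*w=-w^2 - 3*w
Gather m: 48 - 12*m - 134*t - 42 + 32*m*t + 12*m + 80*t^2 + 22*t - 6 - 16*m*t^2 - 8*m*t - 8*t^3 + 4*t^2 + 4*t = m*(-16*t^2 + 24*t) - 8*t^3 + 84*t^2 - 108*t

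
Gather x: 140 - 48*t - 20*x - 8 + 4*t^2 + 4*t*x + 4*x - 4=4*t^2 - 48*t + x*(4*t - 16) + 128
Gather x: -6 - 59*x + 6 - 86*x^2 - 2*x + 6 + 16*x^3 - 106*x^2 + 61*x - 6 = 16*x^3 - 192*x^2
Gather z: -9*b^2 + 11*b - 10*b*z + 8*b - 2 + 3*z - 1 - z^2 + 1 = -9*b^2 + 19*b - z^2 + z*(3 - 10*b) - 2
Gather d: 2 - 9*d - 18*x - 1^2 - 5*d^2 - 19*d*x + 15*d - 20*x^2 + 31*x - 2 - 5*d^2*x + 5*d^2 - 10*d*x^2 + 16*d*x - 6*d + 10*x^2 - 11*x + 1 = -5*d^2*x + d*(-10*x^2 - 3*x) - 10*x^2 + 2*x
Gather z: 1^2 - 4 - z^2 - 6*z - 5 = -z^2 - 6*z - 8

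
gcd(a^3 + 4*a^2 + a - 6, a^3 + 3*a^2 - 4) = a^2 + a - 2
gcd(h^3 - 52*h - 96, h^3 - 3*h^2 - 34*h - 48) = h^2 - 6*h - 16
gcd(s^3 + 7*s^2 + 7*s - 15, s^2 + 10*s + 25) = s + 5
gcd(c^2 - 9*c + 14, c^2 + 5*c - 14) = c - 2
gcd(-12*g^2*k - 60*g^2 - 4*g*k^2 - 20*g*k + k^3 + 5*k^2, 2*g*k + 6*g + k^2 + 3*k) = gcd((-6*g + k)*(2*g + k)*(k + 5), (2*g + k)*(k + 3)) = 2*g + k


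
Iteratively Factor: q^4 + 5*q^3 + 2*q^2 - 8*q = (q + 4)*(q^3 + q^2 - 2*q) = (q + 2)*(q + 4)*(q^2 - q) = q*(q + 2)*(q + 4)*(q - 1)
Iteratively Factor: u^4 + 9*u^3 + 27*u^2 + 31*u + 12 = (u + 4)*(u^3 + 5*u^2 + 7*u + 3) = (u + 3)*(u + 4)*(u^2 + 2*u + 1) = (u + 1)*(u + 3)*(u + 4)*(u + 1)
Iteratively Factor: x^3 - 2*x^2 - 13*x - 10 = (x - 5)*(x^2 + 3*x + 2) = (x - 5)*(x + 1)*(x + 2)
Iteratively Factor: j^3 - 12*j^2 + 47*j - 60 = (j - 5)*(j^2 - 7*j + 12) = (j - 5)*(j - 3)*(j - 4)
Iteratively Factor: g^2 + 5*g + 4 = (g + 4)*(g + 1)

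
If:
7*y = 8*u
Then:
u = 7*y/8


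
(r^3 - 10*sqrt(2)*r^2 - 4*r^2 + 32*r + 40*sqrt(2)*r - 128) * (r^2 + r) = r^5 - 10*sqrt(2)*r^4 - 3*r^4 + 28*r^3 + 30*sqrt(2)*r^3 - 96*r^2 + 40*sqrt(2)*r^2 - 128*r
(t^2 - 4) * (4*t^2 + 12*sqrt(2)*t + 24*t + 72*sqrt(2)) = 4*t^4 + 12*sqrt(2)*t^3 + 24*t^3 - 16*t^2 + 72*sqrt(2)*t^2 - 96*t - 48*sqrt(2)*t - 288*sqrt(2)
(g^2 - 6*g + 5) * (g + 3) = g^3 - 3*g^2 - 13*g + 15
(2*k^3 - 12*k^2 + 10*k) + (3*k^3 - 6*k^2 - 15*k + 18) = 5*k^3 - 18*k^2 - 5*k + 18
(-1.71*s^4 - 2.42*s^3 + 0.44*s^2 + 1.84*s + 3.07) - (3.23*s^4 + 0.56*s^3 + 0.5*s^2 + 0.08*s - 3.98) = -4.94*s^4 - 2.98*s^3 - 0.06*s^2 + 1.76*s + 7.05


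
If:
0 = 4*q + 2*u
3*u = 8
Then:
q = -4/3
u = 8/3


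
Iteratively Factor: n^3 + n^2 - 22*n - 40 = (n + 2)*(n^2 - n - 20) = (n - 5)*(n + 2)*(n + 4)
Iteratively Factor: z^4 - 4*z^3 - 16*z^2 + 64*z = (z - 4)*(z^3 - 16*z) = (z - 4)^2*(z^2 + 4*z) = (z - 4)^2*(z + 4)*(z)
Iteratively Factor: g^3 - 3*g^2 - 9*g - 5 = (g + 1)*(g^2 - 4*g - 5) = (g + 1)^2*(g - 5)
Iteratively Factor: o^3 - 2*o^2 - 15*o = (o - 5)*(o^2 + 3*o) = (o - 5)*(o + 3)*(o)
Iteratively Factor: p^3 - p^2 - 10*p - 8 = (p + 2)*(p^2 - 3*p - 4) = (p - 4)*(p + 2)*(p + 1)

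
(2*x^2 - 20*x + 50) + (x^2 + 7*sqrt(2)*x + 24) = 3*x^2 - 20*x + 7*sqrt(2)*x + 74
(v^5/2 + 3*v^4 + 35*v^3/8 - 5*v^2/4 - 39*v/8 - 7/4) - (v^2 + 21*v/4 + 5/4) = v^5/2 + 3*v^4 + 35*v^3/8 - 9*v^2/4 - 81*v/8 - 3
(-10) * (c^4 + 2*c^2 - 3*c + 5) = -10*c^4 - 20*c^2 + 30*c - 50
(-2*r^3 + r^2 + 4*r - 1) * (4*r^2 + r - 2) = -8*r^5 + 2*r^4 + 21*r^3 - 2*r^2 - 9*r + 2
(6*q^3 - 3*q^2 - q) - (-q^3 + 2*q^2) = 7*q^3 - 5*q^2 - q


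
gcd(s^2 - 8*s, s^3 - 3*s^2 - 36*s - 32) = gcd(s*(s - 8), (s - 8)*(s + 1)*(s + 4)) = s - 8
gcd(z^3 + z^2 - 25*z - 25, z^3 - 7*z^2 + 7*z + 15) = z^2 - 4*z - 5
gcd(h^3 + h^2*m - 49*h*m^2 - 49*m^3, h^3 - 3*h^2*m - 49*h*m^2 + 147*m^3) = h^2 - 49*m^2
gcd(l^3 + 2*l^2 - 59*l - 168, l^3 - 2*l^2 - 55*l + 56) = l^2 - l - 56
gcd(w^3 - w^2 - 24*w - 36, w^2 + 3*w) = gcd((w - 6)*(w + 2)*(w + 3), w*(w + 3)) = w + 3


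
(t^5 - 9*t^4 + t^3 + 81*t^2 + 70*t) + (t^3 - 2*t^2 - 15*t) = t^5 - 9*t^4 + 2*t^3 + 79*t^2 + 55*t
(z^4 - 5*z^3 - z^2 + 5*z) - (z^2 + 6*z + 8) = z^4 - 5*z^3 - 2*z^2 - z - 8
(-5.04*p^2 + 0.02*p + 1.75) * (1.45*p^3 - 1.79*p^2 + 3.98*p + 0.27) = -7.308*p^5 + 9.0506*p^4 - 17.5575*p^3 - 4.4137*p^2 + 6.9704*p + 0.4725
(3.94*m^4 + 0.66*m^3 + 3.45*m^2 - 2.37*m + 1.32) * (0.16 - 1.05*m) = -4.137*m^5 - 0.0626000000000001*m^4 - 3.5169*m^3 + 3.0405*m^2 - 1.7652*m + 0.2112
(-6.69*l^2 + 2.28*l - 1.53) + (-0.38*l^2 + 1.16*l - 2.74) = -7.07*l^2 + 3.44*l - 4.27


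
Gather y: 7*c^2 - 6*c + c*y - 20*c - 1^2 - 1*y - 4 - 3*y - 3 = 7*c^2 - 26*c + y*(c - 4) - 8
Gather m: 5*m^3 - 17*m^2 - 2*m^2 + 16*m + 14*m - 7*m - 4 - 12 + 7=5*m^3 - 19*m^2 + 23*m - 9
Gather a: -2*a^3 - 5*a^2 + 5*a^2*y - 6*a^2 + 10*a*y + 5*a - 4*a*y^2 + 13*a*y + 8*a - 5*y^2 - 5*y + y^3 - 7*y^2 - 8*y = -2*a^3 + a^2*(5*y - 11) + a*(-4*y^2 + 23*y + 13) + y^3 - 12*y^2 - 13*y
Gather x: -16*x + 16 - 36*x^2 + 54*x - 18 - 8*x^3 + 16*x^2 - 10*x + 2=-8*x^3 - 20*x^2 + 28*x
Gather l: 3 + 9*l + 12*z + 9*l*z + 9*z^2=l*(9*z + 9) + 9*z^2 + 12*z + 3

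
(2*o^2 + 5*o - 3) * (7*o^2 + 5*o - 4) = 14*o^4 + 45*o^3 - 4*o^2 - 35*o + 12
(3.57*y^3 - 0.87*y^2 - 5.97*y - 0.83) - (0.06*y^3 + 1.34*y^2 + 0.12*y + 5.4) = 3.51*y^3 - 2.21*y^2 - 6.09*y - 6.23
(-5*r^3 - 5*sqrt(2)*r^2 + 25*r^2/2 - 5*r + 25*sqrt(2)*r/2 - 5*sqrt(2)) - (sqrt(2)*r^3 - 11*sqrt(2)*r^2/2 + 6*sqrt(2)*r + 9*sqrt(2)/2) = -5*r^3 - sqrt(2)*r^3 + sqrt(2)*r^2/2 + 25*r^2/2 - 5*r + 13*sqrt(2)*r/2 - 19*sqrt(2)/2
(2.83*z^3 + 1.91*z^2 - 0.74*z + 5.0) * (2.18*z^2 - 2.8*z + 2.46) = 6.1694*z^5 - 3.7602*z^4 + 0.000600000000000378*z^3 + 17.6706*z^2 - 15.8204*z + 12.3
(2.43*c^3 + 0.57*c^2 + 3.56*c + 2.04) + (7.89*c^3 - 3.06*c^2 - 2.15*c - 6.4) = 10.32*c^3 - 2.49*c^2 + 1.41*c - 4.36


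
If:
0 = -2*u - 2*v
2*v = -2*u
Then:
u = -v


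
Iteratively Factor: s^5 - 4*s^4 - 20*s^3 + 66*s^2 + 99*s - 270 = (s + 3)*(s^4 - 7*s^3 + s^2 + 63*s - 90) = (s - 3)*(s + 3)*(s^3 - 4*s^2 - 11*s + 30) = (s - 3)*(s - 2)*(s + 3)*(s^2 - 2*s - 15) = (s - 5)*(s - 3)*(s - 2)*(s + 3)*(s + 3)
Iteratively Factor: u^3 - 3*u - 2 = (u + 1)*(u^2 - u - 2) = (u - 2)*(u + 1)*(u + 1)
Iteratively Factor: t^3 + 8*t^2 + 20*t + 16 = (t + 2)*(t^2 + 6*t + 8) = (t + 2)^2*(t + 4)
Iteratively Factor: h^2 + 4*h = (h + 4)*(h)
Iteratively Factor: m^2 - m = (m - 1)*(m)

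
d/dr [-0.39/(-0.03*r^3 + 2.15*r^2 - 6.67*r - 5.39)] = (-0.0351*r^2 + 1.677*r - 2.6013)/(0.03*r^3 - 2.15*r^2 + 6.67*r + 5.39)^2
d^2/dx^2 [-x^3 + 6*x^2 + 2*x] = 12 - 6*x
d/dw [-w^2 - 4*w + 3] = -2*w - 4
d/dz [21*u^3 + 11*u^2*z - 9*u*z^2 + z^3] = 11*u^2 - 18*u*z + 3*z^2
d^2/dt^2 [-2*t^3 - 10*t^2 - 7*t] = -12*t - 20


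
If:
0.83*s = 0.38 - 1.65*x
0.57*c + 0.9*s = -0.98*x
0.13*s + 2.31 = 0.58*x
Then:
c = 3.29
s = -5.16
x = 2.83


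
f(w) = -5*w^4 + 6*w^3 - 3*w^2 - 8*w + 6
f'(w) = -20*w^3 + 18*w^2 - 6*w - 8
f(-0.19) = 7.36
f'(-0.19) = -6.07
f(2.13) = -69.59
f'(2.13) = -132.39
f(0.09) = 5.26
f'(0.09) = -8.41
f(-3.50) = -1010.31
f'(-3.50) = 1091.00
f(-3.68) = -1221.19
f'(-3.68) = 1254.56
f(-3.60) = -1123.82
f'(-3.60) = 1180.00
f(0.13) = 4.92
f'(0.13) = -8.52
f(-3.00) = -564.00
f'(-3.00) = 712.00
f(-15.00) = -273924.00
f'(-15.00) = 71632.00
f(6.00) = -5334.00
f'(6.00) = -3716.00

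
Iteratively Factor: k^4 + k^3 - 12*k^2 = (k)*(k^3 + k^2 - 12*k) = k*(k + 4)*(k^2 - 3*k) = k^2*(k + 4)*(k - 3)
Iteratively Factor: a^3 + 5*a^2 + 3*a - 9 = (a + 3)*(a^2 + 2*a - 3) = (a - 1)*(a + 3)*(a + 3)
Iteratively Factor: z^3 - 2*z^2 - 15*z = (z)*(z^2 - 2*z - 15) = z*(z + 3)*(z - 5)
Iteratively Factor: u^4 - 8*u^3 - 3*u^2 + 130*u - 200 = (u - 5)*(u^3 - 3*u^2 - 18*u + 40) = (u - 5)^2*(u^2 + 2*u - 8) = (u - 5)^2*(u + 4)*(u - 2)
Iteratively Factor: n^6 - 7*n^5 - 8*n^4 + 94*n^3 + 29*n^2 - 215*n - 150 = (n - 5)*(n^5 - 2*n^4 - 18*n^3 + 4*n^2 + 49*n + 30) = (n - 5)*(n + 3)*(n^4 - 5*n^3 - 3*n^2 + 13*n + 10) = (n - 5)*(n + 1)*(n + 3)*(n^3 - 6*n^2 + 3*n + 10) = (n - 5)*(n + 1)^2*(n + 3)*(n^2 - 7*n + 10) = (n - 5)*(n - 2)*(n + 1)^2*(n + 3)*(n - 5)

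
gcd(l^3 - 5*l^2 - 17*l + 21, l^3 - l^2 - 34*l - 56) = l - 7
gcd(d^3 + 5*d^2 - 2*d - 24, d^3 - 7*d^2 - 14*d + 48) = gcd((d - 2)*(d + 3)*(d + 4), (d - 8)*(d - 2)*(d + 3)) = d^2 + d - 6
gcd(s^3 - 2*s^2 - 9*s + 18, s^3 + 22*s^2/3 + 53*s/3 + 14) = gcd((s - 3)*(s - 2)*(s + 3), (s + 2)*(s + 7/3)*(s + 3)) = s + 3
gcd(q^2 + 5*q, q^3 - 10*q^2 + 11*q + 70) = 1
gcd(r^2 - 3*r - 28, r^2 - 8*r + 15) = 1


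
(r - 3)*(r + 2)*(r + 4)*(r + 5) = r^4 + 8*r^3 + 5*r^2 - 74*r - 120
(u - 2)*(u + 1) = u^2 - u - 2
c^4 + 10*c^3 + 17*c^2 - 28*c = c*(c - 1)*(c + 4)*(c + 7)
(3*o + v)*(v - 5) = 3*o*v - 15*o + v^2 - 5*v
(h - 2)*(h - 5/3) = h^2 - 11*h/3 + 10/3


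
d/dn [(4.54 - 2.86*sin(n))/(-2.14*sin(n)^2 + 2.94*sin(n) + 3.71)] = (-6.1204*sin(n)^2 + 19.4312*sin(n) - 23.9582)*cos(n)/(4.5796*sin(n)^4 - 12.5832*sin(n)^3 - 7.2352*sin(n)^2 + 21.8148*sin(n) + 13.7641)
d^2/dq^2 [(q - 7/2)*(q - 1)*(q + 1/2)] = 6*q - 8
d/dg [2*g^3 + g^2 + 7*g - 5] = 6*g^2 + 2*g + 7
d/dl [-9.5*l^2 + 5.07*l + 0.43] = 5.07 - 19.0*l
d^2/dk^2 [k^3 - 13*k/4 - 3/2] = 6*k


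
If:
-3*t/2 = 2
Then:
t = -4/3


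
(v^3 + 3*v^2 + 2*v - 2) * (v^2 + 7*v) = v^5 + 10*v^4 + 23*v^3 + 12*v^2 - 14*v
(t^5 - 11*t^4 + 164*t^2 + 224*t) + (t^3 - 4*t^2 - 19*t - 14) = t^5 - 11*t^4 + t^3 + 160*t^2 + 205*t - 14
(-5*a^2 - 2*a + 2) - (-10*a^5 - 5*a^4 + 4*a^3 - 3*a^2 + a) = 10*a^5 + 5*a^4 - 4*a^3 - 2*a^2 - 3*a + 2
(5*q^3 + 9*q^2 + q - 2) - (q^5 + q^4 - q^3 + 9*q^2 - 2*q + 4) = -q^5 - q^4 + 6*q^3 + 3*q - 6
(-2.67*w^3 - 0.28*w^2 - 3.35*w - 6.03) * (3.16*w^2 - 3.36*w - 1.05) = -8.4372*w^5 + 8.0864*w^4 - 6.8417*w^3 - 7.5048*w^2 + 23.7783*w + 6.3315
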